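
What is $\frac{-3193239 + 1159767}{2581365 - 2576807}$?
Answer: $- \frac{1016736}{2279} \approx -446.13$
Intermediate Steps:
$\frac{-3193239 + 1159767}{2581365 - 2576807} = - \frac{2033472}{4558} = \left(-2033472\right) \frac{1}{4558} = - \frac{1016736}{2279}$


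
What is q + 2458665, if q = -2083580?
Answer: 375085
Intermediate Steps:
q + 2458665 = -2083580 + 2458665 = 375085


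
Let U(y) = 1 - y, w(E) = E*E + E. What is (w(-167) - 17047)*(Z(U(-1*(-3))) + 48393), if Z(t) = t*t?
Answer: 516637975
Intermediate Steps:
w(E) = E + E² (w(E) = E² + E = E + E²)
Z(t) = t²
(w(-167) - 17047)*(Z(U(-1*(-3))) + 48393) = (-167*(1 - 167) - 17047)*((1 - (-1)*(-3))² + 48393) = (-167*(-166) - 17047)*((1 - 1*3)² + 48393) = (27722 - 17047)*((1 - 3)² + 48393) = 10675*((-2)² + 48393) = 10675*(4 + 48393) = 10675*48397 = 516637975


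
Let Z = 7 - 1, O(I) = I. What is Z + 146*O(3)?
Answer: 444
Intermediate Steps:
Z = 6
Z + 146*O(3) = 6 + 146*3 = 6 + 438 = 444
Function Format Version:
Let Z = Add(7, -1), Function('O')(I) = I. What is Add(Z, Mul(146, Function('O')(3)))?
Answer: 444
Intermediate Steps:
Z = 6
Add(Z, Mul(146, Function('O')(3))) = Add(6, Mul(146, 3)) = Add(6, 438) = 444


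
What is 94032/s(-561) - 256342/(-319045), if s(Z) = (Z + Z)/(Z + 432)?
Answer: 645057383914/59661415 ≈ 10812.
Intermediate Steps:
s(Z) = 2*Z/(432 + Z) (s(Z) = (2*Z)/(432 + Z) = 2*Z/(432 + Z))
94032/s(-561) - 256342/(-319045) = 94032/((2*(-561)/(432 - 561))) - 256342/(-319045) = 94032/((2*(-561)/(-129))) - 256342*(-1/319045) = 94032/((2*(-561)*(-1/129))) + 256342/319045 = 94032/(374/43) + 256342/319045 = 94032*(43/374) + 256342/319045 = 2021688/187 + 256342/319045 = 645057383914/59661415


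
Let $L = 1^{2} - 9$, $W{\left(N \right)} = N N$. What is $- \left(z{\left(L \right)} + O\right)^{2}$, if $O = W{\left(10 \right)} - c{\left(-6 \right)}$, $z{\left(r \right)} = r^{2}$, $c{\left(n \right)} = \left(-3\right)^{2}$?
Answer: $-24025$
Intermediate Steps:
$c{\left(n \right)} = 9$
$W{\left(N \right)} = N^{2}$
$L = -8$ ($L = 1 - 9 = -8$)
$O = 91$ ($O = 10^{2} - 9 = 100 - 9 = 91$)
$- \left(z{\left(L \right)} + O\right)^{2} = - \left(\left(-8\right)^{2} + 91\right)^{2} = - \left(64 + 91\right)^{2} = - 155^{2} = \left(-1\right) 24025 = -24025$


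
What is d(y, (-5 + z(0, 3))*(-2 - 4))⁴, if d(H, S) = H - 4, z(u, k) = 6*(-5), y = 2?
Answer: 16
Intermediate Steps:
z(u, k) = -30
d(H, S) = -4 + H
d(y, (-5 + z(0, 3))*(-2 - 4))⁴ = (-4 + 2)⁴ = (-2)⁴ = 16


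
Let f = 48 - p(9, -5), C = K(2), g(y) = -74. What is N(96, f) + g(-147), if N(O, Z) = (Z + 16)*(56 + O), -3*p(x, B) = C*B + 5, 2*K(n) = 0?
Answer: 29722/3 ≈ 9907.3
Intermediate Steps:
K(n) = 0 (K(n) = (½)*0 = 0)
C = 0
p(x, B) = -5/3 (p(x, B) = -(0*B + 5)/3 = -(0 + 5)/3 = -⅓*5 = -5/3)
f = 149/3 (f = 48 - 1*(-5/3) = 48 + 5/3 = 149/3 ≈ 49.667)
N(O, Z) = (16 + Z)*(56 + O)
N(96, f) + g(-147) = (896 + 16*96 + 56*(149/3) + 96*(149/3)) - 74 = (896 + 1536 + 8344/3 + 4768) - 74 = 29944/3 - 74 = 29722/3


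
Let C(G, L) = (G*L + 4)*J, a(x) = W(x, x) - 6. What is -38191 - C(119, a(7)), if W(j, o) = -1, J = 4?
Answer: -34875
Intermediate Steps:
a(x) = -7 (a(x) = -1 - 6 = -7)
C(G, L) = 16 + 4*G*L (C(G, L) = (G*L + 4)*4 = (4 + G*L)*4 = 16 + 4*G*L)
-38191 - C(119, a(7)) = -38191 - (16 + 4*119*(-7)) = -38191 - (16 - 3332) = -38191 - 1*(-3316) = -38191 + 3316 = -34875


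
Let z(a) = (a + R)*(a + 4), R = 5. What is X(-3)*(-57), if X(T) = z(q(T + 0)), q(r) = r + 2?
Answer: -684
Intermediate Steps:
q(r) = 2 + r
z(a) = (4 + a)*(5 + a) (z(a) = (a + 5)*(a + 4) = (5 + a)*(4 + a) = (4 + a)*(5 + a))
X(T) = 38 + (2 + T)² + 9*T (X(T) = 20 + (2 + (T + 0))² + 9*(2 + (T + 0)) = 20 + (2 + T)² + 9*(2 + T) = 20 + (2 + T)² + (18 + 9*T) = 38 + (2 + T)² + 9*T)
X(-3)*(-57) = (42 + (-3)² + 13*(-3))*(-57) = (42 + 9 - 39)*(-57) = 12*(-57) = -684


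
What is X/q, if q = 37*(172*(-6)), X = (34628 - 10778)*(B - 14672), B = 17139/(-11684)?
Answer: 681493028325/74356976 ≈ 9165.2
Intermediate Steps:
B = -17139/11684 (B = 17139*(-1/11684) = -17139/11684 ≈ -1.4669)
X = -2044479084975/5842 (X = (34628 - 10778)*(-17139/11684 - 14672) = 23850*(-171444787/11684) = -2044479084975/5842 ≈ -3.4996e+8)
q = -38184 (q = 37*(-1032) = -38184)
X/q = -2044479084975/5842/(-38184) = -2044479084975/5842*(-1/38184) = 681493028325/74356976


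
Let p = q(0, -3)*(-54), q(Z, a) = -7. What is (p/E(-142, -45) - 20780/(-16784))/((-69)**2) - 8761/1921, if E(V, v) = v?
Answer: -875387962277/191880583380 ≈ -4.5621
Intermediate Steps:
p = 378 (p = -7*(-54) = 378)
(p/E(-142, -45) - 20780/(-16784))/((-69)**2) - 8761/1921 = (378/(-45) - 20780/(-16784))/((-69)**2) - 8761/1921 = (378*(-1/45) - 20780*(-1/16784))/4761 - 8761*1/1921 = (-42/5 + 5195/4196)*(1/4761) - 8761/1921 = -150257/20980*1/4761 - 8761/1921 = -150257/99885780 - 8761/1921 = -875387962277/191880583380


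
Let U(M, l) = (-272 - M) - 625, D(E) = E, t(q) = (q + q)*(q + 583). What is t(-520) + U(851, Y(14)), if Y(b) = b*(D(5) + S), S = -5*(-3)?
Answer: -67268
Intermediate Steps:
t(q) = 2*q*(583 + q) (t(q) = (2*q)*(583 + q) = 2*q*(583 + q))
S = 15
Y(b) = 20*b (Y(b) = b*(5 + 15) = b*20 = 20*b)
U(M, l) = -897 - M
t(-520) + U(851, Y(14)) = 2*(-520)*(583 - 520) + (-897 - 1*851) = 2*(-520)*63 + (-897 - 851) = -65520 - 1748 = -67268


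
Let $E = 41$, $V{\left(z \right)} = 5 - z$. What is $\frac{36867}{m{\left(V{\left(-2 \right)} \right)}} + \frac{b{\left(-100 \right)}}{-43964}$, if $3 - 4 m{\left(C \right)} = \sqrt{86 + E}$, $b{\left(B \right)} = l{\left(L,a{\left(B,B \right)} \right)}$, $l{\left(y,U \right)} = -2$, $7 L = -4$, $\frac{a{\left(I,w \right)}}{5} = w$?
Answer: $- \frac{4862462305}{1296938} - \frac{73734 \sqrt{127}}{59} \approx -17833.0$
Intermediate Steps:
$a{\left(I,w \right)} = 5 w$
$L = - \frac{4}{7}$ ($L = \frac{1}{7} \left(-4\right) = - \frac{4}{7} \approx -0.57143$)
$b{\left(B \right)} = -2$
$m{\left(C \right)} = \frac{3}{4} - \frac{\sqrt{127}}{4}$ ($m{\left(C \right)} = \frac{3}{4} - \frac{\sqrt{86 + 41}}{4} = \frac{3}{4} - \frac{\sqrt{127}}{4}$)
$\frac{36867}{m{\left(V{\left(-2 \right)} \right)}} + \frac{b{\left(-100 \right)}}{-43964} = \frac{36867}{\frac{3}{4} - \frac{\sqrt{127}}{4}} - \frac{2}{-43964} = \frac{36867}{\frac{3}{4} - \frac{\sqrt{127}}{4}} - - \frac{1}{21982} = \frac{36867}{\frac{3}{4} - \frac{\sqrt{127}}{4}} + \frac{1}{21982} = \frac{1}{21982} + \frac{36867}{\frac{3}{4} - \frac{\sqrt{127}}{4}}$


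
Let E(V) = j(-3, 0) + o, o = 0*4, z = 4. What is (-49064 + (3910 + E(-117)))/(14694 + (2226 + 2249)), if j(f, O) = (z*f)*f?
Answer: -45118/19169 ≈ -2.3537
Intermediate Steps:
o = 0
j(f, O) = 4*f² (j(f, O) = (4*f)*f = 4*f²)
E(V) = 36 (E(V) = 4*(-3)² + 0 = 4*9 + 0 = 36 + 0 = 36)
(-49064 + (3910 + E(-117)))/(14694 + (2226 + 2249)) = (-49064 + (3910 + 36))/(14694 + (2226 + 2249)) = (-49064 + 3946)/(14694 + 4475) = -45118/19169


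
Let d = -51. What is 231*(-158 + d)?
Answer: -48279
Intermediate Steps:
231*(-158 + d) = 231*(-158 - 51) = 231*(-209) = -48279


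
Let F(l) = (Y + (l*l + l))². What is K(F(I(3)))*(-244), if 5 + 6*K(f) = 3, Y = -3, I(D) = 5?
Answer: 244/3 ≈ 81.333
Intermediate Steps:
F(l) = (-3 + l + l²)² (F(l) = (-3 + (l*l + l))² = (-3 + (l² + l))² = (-3 + (l + l²))² = (-3 + l + l²)²)
K(f) = -⅓ (K(f) = -⅚ + (⅙)*3 = -⅚ + ½ = -⅓)
K(F(I(3)))*(-244) = -⅓*(-244) = 244/3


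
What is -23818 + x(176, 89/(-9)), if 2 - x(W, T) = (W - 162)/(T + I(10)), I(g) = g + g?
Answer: -309626/13 ≈ -23817.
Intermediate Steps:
I(g) = 2*g
x(W, T) = 2 - (-162 + W)/(20 + T) (x(W, T) = 2 - (W - 162)/(T + 2*10) = 2 - (-162 + W)/(T + 20) = 2 - (-162 + W)/(20 + T))
-23818 + x(176, 89/(-9)) = -23818 + (202 - 1*176 + 2*(89/(-9)))/(20 + 89/(-9)) = -23818 + (202 - 176 + 2*(89*(-⅑)))/(20 + 89*(-⅑)) = -23818 + (202 - 176 + 2*(-89/9))/(20 - 89/9) = -23818 + (202 - 176 - 178/9)/(91/9) = -23818 + (9/91)*(56/9) = -23818 + 8/13 = -309626/13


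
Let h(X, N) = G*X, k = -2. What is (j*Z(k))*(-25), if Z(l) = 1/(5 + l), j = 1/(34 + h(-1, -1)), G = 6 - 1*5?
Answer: -25/99 ≈ -0.25253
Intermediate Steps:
G = 1 (G = 6 - 5 = 1)
h(X, N) = X (h(X, N) = 1*X = X)
j = 1/33 (j = 1/(34 - 1) = 1/33 ≈ 0.030303)
(j*Z(k))*(-25) = (1/(33*(5 - 2)))*(-25) = ((1/33)/3)*(-25) = ((1/33)*(1/3))*(-25) = (1/99)*(-25) = -25/99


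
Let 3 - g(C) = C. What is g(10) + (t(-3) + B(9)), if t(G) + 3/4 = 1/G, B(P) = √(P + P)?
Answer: -97/12 + 3*√2 ≈ -3.8407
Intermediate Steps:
g(C) = 3 - C
B(P) = √2*√P (B(P) = √(2*P) = √2*√P)
t(G) = -¾ + 1/G
g(10) + (t(-3) + B(9)) = (3 - 1*10) + ((-¾ + 1/(-3)) + √2*√9) = (3 - 10) + ((-¾ - ⅓) + √2*3) = -7 + (-13/12 + 3*√2) = -97/12 + 3*√2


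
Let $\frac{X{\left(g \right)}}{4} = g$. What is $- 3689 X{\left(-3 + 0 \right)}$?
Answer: $44268$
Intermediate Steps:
$X{\left(g \right)} = 4 g$
$- 3689 X{\left(-3 + 0 \right)} = - 3689 \cdot 4 \left(-3 + 0\right) = - 3689 \cdot 4 \left(-3\right) = \left(-3689\right) \left(-12\right) = 44268$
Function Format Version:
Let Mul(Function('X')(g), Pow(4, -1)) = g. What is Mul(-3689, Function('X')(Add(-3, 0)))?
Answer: 44268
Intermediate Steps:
Function('X')(g) = Mul(4, g)
Mul(-3689, Function('X')(Add(-3, 0))) = Mul(-3689, Mul(4, Add(-3, 0))) = Mul(-3689, Mul(4, -3)) = Mul(-3689, -12) = 44268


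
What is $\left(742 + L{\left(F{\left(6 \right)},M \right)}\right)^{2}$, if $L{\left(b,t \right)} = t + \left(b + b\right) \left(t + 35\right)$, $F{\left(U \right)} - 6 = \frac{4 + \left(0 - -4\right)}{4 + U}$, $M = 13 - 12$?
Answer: $\frac{37982569}{25} \approx 1.5193 \cdot 10^{6}$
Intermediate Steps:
$M = 1$
$F{\left(U \right)} = 6 + \frac{8}{4 + U}$ ($F{\left(U \right)} = 6 + \frac{4 + \left(0 - -4\right)}{4 + U} = 6 + \frac{4 + \left(0 + 4\right)}{4 + U} = 6 + \frac{4 + 4}{4 + U} = 6 + \frac{8}{4 + U}$)
$L{\left(b,t \right)} = t + 2 b \left(35 + t\right)$
$\left(742 + L{\left(F{\left(6 \right)},M \right)}\right)^{2} = \left(742 + \left(1 + 70 \frac{2 \left(16 + 3 \cdot 6\right)}{4 + 6} + 2 \frac{2 \left(16 + 3 \cdot 6\right)}{4 + 6} \cdot 1\right)\right)^{2} = \left(742 + \left(1 + 70 \frac{2 \left(16 + 18\right)}{10} + 2 \frac{2 \left(16 + 18\right)}{10} \cdot 1\right)\right)^{2} = \left(742 + \left(1 + 70 \cdot 2 \cdot \frac{1}{10} \cdot 34 + 2 \cdot 2 \cdot \frac{1}{10} \cdot 34 \cdot 1\right)\right)^{2} = \left(742 + \left(1 + 70 \cdot \frac{34}{5} + 2 \cdot \frac{34}{5} \cdot 1\right)\right)^{2} = \left(742 + \left(1 + 476 + \frac{68}{5}\right)\right)^{2} = \left(742 + \frac{2453}{5}\right)^{2} = \left(\frac{6163}{5}\right)^{2} = \frac{37982569}{25}$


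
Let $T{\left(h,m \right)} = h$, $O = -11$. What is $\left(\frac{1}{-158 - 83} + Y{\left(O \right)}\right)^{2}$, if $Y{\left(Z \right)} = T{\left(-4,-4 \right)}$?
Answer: $\frac{931225}{58081} \approx 16.033$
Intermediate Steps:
$Y{\left(Z \right)} = -4$
$\left(\frac{1}{-158 - 83} + Y{\left(O \right)}\right)^{2} = \left(\frac{1}{-158 - 83} - 4\right)^{2} = \left(\frac{1}{-241} - 4\right)^{2} = \left(- \frac{1}{241} - 4\right)^{2} = \left(- \frac{965}{241}\right)^{2} = \frac{931225}{58081}$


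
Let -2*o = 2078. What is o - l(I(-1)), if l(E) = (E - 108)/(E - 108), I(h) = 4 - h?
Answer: -1040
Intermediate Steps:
o = -1039 (o = -½*2078 = -1039)
l(E) = 1 (l(E) = (-108 + E)/(-108 + E) = 1)
o - l(I(-1)) = -1039 - 1*1 = -1039 - 1 = -1040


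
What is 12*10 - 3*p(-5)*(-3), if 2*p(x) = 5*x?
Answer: 15/2 ≈ 7.5000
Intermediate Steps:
p(x) = 5*x/2 (p(x) = (5*x)/2 = 5*x/2)
12*10 - 3*p(-5)*(-3) = 12*10 - 15*(-5)/2*(-3) = 120 - 3*(-25/2)*(-3) = 120 + (75/2)*(-3) = 120 - 225/2 = 15/2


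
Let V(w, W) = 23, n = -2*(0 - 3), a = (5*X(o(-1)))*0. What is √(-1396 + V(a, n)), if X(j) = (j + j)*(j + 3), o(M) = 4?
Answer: I*√1373 ≈ 37.054*I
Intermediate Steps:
X(j) = 2*j*(3 + j) (X(j) = (2*j)*(3 + j) = 2*j*(3 + j))
a = 0 (a = (5*(2*4*(3 + 4)))*0 = (5*(2*4*7))*0 = (5*56)*0 = 280*0 = 0)
n = 6 (n = -2*(-3) = 6)
√(-1396 + V(a, n)) = √(-1396 + 23) = √(-1373) = I*√1373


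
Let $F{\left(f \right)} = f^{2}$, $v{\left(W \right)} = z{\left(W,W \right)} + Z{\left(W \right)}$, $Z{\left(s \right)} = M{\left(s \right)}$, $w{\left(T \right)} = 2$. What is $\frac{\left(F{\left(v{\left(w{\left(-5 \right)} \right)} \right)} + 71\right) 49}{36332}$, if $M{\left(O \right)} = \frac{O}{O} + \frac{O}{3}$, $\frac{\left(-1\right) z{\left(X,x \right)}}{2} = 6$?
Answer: $\frac{19600}{81747} \approx 0.23976$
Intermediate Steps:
$z{\left(X,x \right)} = -12$ ($z{\left(X,x \right)} = \left(-2\right) 6 = -12$)
$M{\left(O \right)} = 1 + \frac{O}{3}$ ($M{\left(O \right)} = 1 + O \frac{1}{3} = 1 + \frac{O}{3}$)
$Z{\left(s \right)} = 1 + \frac{s}{3}$
$v{\left(W \right)} = -11 + \frac{W}{3}$ ($v{\left(W \right)} = -12 + \left(1 + \frac{W}{3}\right) = -11 + \frac{W}{3}$)
$\frac{\left(F{\left(v{\left(w{\left(-5 \right)} \right)} \right)} + 71\right) 49}{36332} = \frac{\left(\left(-11 + \frac{1}{3} \cdot 2\right)^{2} + 71\right) 49}{36332} = \left(\left(-11 + \frac{2}{3}\right)^{2} + 71\right) 49 \cdot \frac{1}{36332} = \left(\left(- \frac{31}{3}\right)^{2} + 71\right) 49 \cdot \frac{1}{36332} = \left(\frac{961}{9} + 71\right) 49 \cdot \frac{1}{36332} = \frac{1600}{9} \cdot 49 \cdot \frac{1}{36332} = \frac{78400}{9} \cdot \frac{1}{36332} = \frac{19600}{81747}$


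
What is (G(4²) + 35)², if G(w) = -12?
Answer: 529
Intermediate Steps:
(G(4²) + 35)² = (-12 + 35)² = 23² = 529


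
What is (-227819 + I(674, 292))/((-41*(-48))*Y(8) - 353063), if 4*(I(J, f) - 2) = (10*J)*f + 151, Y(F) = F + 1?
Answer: -1056963/1341404 ≈ -0.78795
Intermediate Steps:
Y(F) = 1 + F
I(J, f) = 159/4 + 5*J*f/2 (I(J, f) = 2 + ((10*J)*f + 151)/4 = 2 + (10*J*f + 151)/4 = 2 + (151 + 10*J*f)/4 = 2 + (151/4 + 5*J*f/2) = 159/4 + 5*J*f/2)
(-227819 + I(674, 292))/((-41*(-48))*Y(8) - 353063) = (-227819 + (159/4 + (5/2)*674*292))/((-41*(-48))*(1 + 8) - 353063) = (-227819 + (159/4 + 492020))/(1968*9 - 353063) = (-227819 + 1968239/4)/(17712 - 353063) = (1056963/4)/(-335351) = (1056963/4)*(-1/335351) = -1056963/1341404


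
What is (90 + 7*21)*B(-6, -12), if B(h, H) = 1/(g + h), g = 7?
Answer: 237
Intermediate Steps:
B(h, H) = 1/(7 + h)
(90 + 7*21)*B(-6, -12) = (90 + 7*21)/(7 - 6) = (90 + 147)/1 = 237*1 = 237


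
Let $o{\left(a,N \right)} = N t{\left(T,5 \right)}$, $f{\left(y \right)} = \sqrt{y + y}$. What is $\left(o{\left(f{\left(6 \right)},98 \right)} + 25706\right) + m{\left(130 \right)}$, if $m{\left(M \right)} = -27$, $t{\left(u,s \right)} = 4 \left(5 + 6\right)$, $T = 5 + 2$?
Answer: $29991$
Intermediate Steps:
$T = 7$
$t{\left(u,s \right)} = 44$ ($t{\left(u,s \right)} = 4 \cdot 11 = 44$)
$f{\left(y \right)} = \sqrt{2} \sqrt{y}$ ($f{\left(y \right)} = \sqrt{2 y} = \sqrt{2} \sqrt{y}$)
$o{\left(a,N \right)} = 44 N$ ($o{\left(a,N \right)} = N 44 = 44 N$)
$\left(o{\left(f{\left(6 \right)},98 \right)} + 25706\right) + m{\left(130 \right)} = \left(44 \cdot 98 + 25706\right) - 27 = \left(4312 + 25706\right) - 27 = 30018 - 27 = 29991$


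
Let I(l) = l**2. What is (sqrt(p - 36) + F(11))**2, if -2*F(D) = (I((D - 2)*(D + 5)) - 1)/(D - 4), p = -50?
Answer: 429923369/196 - 20735*I*sqrt(86)/7 ≈ 2.1935e+6 - 27470.0*I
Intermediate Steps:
F(D) = -(-1 + (-2 + D)**2*(5 + D)**2)/(2*(-4 + D)) (F(D) = -(((D - 2)*(D + 5))**2 - 1)/(2*(D - 4)) = -(((-2 + D)*(5 + D))**2 - 1)/(2*(-4 + D)) = -((-2 + D)**2*(5 + D)**2 - 1)/(2*(-4 + D)) = -(-1 + (-2 + D)**2*(5 + D)**2)/(2*(-4 + D)))
(sqrt(p - 36) + F(11))**2 = (sqrt(-50 - 36) + (1 - (-10 + 11**2 + 3*11)**2)/(2*(-4 + 11)))**2 = (sqrt(-86) + (1/2)*(1 - (-10 + 121 + 33)**2)/7)**2 = (I*sqrt(86) + (1/2)*(1/7)*(1 - 1*144**2))**2 = (I*sqrt(86) + (1/2)*(1/7)*(1 - 1*20736))**2 = (I*sqrt(86) + (1/2)*(1/7)*(1 - 20736))**2 = (I*sqrt(86) + (1/2)*(1/7)*(-20735))**2 = (I*sqrt(86) - 20735/14)**2 = (-20735/14 + I*sqrt(86))**2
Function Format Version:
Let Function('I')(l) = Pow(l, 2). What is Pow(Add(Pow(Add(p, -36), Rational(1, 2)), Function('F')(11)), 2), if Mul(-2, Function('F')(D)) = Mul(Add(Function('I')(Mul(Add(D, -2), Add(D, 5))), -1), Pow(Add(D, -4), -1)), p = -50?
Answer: Add(Rational(429923369, 196), Mul(Rational(-20735, 7), I, Pow(86, Rational(1, 2)))) ≈ Add(2.1935e+6, Mul(-27470., I))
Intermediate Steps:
Function('F')(D) = Mul(Rational(-1, 2), Pow(Add(-4, D), -1), Add(-1, Mul(Pow(Add(-2, D), 2), Pow(Add(5, D), 2)))) (Function('F')(D) = Mul(Rational(-1, 2), Mul(Add(Pow(Mul(Add(D, -2), Add(D, 5)), 2), -1), Pow(Add(D, -4), -1))) = Mul(Rational(-1, 2), Mul(Add(Pow(Mul(Add(-2, D), Add(5, D)), 2), -1), Pow(Add(-4, D), -1))) = Mul(Rational(-1, 2), Mul(Add(Mul(Pow(Add(-2, D), 2), Pow(Add(5, D), 2)), -1), Pow(Add(-4, D), -1))) = Mul(Rational(-1, 2), Mul(Add(-1, Mul(Pow(Add(-2, D), 2), Pow(Add(5, D), 2))), Pow(Add(-4, D), -1))) = Mul(Rational(-1, 2), Mul(Pow(Add(-4, D), -1), Add(-1, Mul(Pow(Add(-2, D), 2), Pow(Add(5, D), 2))))) = Mul(Rational(-1, 2), Pow(Add(-4, D), -1), Add(-1, Mul(Pow(Add(-2, D), 2), Pow(Add(5, D), 2)))))
Pow(Add(Pow(Add(p, -36), Rational(1, 2)), Function('F')(11)), 2) = Pow(Add(Pow(Add(-50, -36), Rational(1, 2)), Mul(Rational(1, 2), Pow(Add(-4, 11), -1), Add(1, Mul(-1, Pow(Add(-10, Pow(11, 2), Mul(3, 11)), 2))))), 2) = Pow(Add(Pow(-86, Rational(1, 2)), Mul(Rational(1, 2), Pow(7, -1), Add(1, Mul(-1, Pow(Add(-10, 121, 33), 2))))), 2) = Pow(Add(Mul(I, Pow(86, Rational(1, 2))), Mul(Rational(1, 2), Rational(1, 7), Add(1, Mul(-1, Pow(144, 2))))), 2) = Pow(Add(Mul(I, Pow(86, Rational(1, 2))), Mul(Rational(1, 2), Rational(1, 7), Add(1, Mul(-1, 20736)))), 2) = Pow(Add(Mul(I, Pow(86, Rational(1, 2))), Mul(Rational(1, 2), Rational(1, 7), Add(1, -20736))), 2) = Pow(Add(Mul(I, Pow(86, Rational(1, 2))), Mul(Rational(1, 2), Rational(1, 7), -20735)), 2) = Pow(Add(Mul(I, Pow(86, Rational(1, 2))), Rational(-20735, 14)), 2) = Pow(Add(Rational(-20735, 14), Mul(I, Pow(86, Rational(1, 2)))), 2)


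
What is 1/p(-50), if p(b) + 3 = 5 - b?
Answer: 1/52 ≈ 0.019231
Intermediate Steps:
p(b) = 2 - b (p(b) = -3 + (5 - b) = 2 - b)
1/p(-50) = 1/(2 - 1*(-50)) = 1/(2 + 50) = 1/52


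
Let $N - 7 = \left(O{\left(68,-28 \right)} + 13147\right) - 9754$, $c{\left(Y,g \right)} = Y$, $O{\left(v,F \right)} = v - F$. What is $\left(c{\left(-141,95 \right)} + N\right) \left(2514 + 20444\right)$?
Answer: $77024090$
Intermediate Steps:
$N = 3496$ ($N = 7 + \left(\left(\left(68 - -28\right) + 13147\right) - 9754\right) = 7 + \left(\left(\left(68 + 28\right) + 13147\right) - 9754\right) = 7 + \left(\left(96 + 13147\right) - 9754\right) = 7 + \left(13243 - 9754\right) = 7 + 3489 = 3496$)
$\left(c{\left(-141,95 \right)} + N\right) \left(2514 + 20444\right) = \left(-141 + 3496\right) \left(2514 + 20444\right) = 3355 \cdot 22958 = 77024090$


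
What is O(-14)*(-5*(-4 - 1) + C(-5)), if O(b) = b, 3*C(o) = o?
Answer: -980/3 ≈ -326.67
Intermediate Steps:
C(o) = o/3
O(-14)*(-5*(-4 - 1) + C(-5)) = -14*(-5*(-4 - 1) + (1/3)*(-5)) = -14*(-5*(-5) - 5/3) = -14*(25 - 5/3) = -14*70/3 = -980/3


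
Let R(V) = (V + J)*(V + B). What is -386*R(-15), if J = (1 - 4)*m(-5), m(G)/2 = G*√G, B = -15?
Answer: -173700 + 347400*I*√5 ≈ -1.737e+5 + 7.7681e+5*I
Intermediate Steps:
m(G) = 2*G^(3/2) (m(G) = 2*(G*√G) = 2*G^(3/2))
J = 30*I*√5 (J = (1 - 4)*(2*(-5)^(3/2)) = -6*(-5*I*√5) = -(-30)*I*√5 = 30*I*√5 ≈ 67.082*I)
R(V) = (-15 + V)*(V + 30*I*√5) (R(V) = (V + 30*I*√5)*(V - 15) = (V + 30*I*√5)*(-15 + V) = (-15 + V)*(V + 30*I*√5))
-386*R(-15) = -386*((-15)² - 15*(-15) - 450*I*√5 + 30*I*(-15)*√5) = -386*(225 + 225 - 450*I*√5 - 450*I*√5) = -386*(450 - 900*I*√5) = -173700 + 347400*I*√5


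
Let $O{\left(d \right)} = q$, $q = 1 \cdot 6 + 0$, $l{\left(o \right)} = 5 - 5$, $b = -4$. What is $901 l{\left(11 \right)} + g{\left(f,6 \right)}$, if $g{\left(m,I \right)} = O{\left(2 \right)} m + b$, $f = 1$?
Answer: $2$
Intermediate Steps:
$l{\left(o \right)} = 0$
$q = 6$ ($q = 6 + 0 = 6$)
$O{\left(d \right)} = 6$
$g{\left(m,I \right)} = -4 + 6 m$ ($g{\left(m,I \right)} = 6 m - 4 = -4 + 6 m$)
$901 l{\left(11 \right)} + g{\left(f,6 \right)} = 901 \cdot 0 + \left(-4 + 6 \cdot 1\right) = 0 + \left(-4 + 6\right) = 0 + 2 = 2$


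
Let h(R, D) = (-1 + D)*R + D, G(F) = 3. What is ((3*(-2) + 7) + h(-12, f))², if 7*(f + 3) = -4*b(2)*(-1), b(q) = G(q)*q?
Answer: 3364/49 ≈ 68.653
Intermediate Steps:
b(q) = 3*q
f = 3/7 (f = -3 + (-12*2*(-1))/7 = -3 + (-4*6*(-1))/7 = -3 + (-24*(-1))/7 = -3 + (⅐)*24 = -3 + 24/7 = 3/7 ≈ 0.42857)
h(R, D) = D + R*(-1 + D) (h(R, D) = R*(-1 + D) + D = D + R*(-1 + D))
((3*(-2) + 7) + h(-12, f))² = ((3*(-2) + 7) + (3/7 - 1*(-12) + (3/7)*(-12)))² = ((-6 + 7) + (3/7 + 12 - 36/7))² = (1 + 51/7)² = (58/7)² = 3364/49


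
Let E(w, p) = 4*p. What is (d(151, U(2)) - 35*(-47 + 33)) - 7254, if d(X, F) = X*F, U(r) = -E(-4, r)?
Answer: -7972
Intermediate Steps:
U(r) = -4*r
d(X, F) = F*X
(d(151, U(2)) - 35*(-47 + 33)) - 7254 = (-4*2*151 - 35*(-47 + 33)) - 7254 = (-8*151 - 35*(-14)) - 7254 = (-1208 - 1*(-490)) - 7254 = (-1208 + 490) - 7254 = -718 - 7254 = -7972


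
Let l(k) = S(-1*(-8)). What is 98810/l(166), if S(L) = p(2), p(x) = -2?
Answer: -49405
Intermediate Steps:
S(L) = -2
l(k) = -2
98810/l(166) = 98810/(-2) = 98810*(-½) = -49405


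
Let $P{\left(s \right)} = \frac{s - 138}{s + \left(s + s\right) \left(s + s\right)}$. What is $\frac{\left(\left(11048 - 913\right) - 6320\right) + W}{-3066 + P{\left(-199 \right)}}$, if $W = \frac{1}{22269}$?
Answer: $- \frac{4480167105460}{3600577123741} \approx -1.2443$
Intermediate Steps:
$P{\left(s \right)} = \frac{-138 + s}{s + 4 s^{2}}$ ($P{\left(s \right)} = \frac{-138 + s}{s + 2 s 2 s} = \frac{-138 + s}{s + 4 s^{2}}$)
$W = \frac{1}{22269} \approx 4.4905 \cdot 10^{-5}$
$\frac{\left(\left(11048 - 913\right) - 6320\right) + W}{-3066 + P{\left(-199 \right)}} = \frac{\left(\left(11048 - 913\right) - 6320\right) + \frac{1}{22269}}{-3066 + \frac{-138 - 199}{\left(-199\right) \left(1 + 4 \left(-199\right)\right)}} = \frac{\left(10135 - 6320\right) + \frac{1}{22269}}{-3066 - \frac{1}{199} \frac{1}{1 - 796} \left(-337\right)} = \frac{3815 + \frac{1}{22269}}{-3066 - \frac{1}{199} \frac{1}{-795} \left(-337\right)} = \frac{84956236}{22269 \left(-3066 - \left(- \frac{1}{158205}\right) \left(-337\right)\right)} = \frac{84956236}{22269 \left(-3066 - \frac{337}{158205}\right)} = \frac{84956236}{22269 \left(- \frac{485056867}{158205}\right)} = \frac{84956236}{22269} \left(- \frac{158205}{485056867}\right) = - \frac{4480167105460}{3600577123741}$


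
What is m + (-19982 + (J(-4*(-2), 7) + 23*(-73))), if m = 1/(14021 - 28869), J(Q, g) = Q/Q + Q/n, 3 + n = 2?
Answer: -321726465/14848 ≈ -21668.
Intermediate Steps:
n = -1 (n = -3 + 2 = -1)
J(Q, g) = 1 - Q (J(Q, g) = Q/Q + Q/(-1) = 1 + Q*(-1) = 1 - Q)
m = -1/14848 (m = 1/(-14848) = -1/14848 ≈ -6.7349e-5)
m + (-19982 + (J(-4*(-2), 7) + 23*(-73))) = -1/14848 + (-19982 + ((1 - (-4)*(-2)) + 23*(-73))) = -1/14848 + (-19982 + ((1 - 1*8) - 1679)) = -1/14848 + (-19982 + ((1 - 8) - 1679)) = -1/14848 + (-19982 + (-7 - 1679)) = -1/14848 + (-19982 - 1686) = -1/14848 - 21668 = -321726465/14848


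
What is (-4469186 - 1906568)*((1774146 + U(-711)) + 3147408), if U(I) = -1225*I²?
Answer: 3916891366244934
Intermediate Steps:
(-4469186 - 1906568)*((1774146 + U(-711)) + 3147408) = (-4469186 - 1906568)*((1774146 - 1225*(-711)²) + 3147408) = -6375754*((1774146 - 1225*505521) + 3147408) = -6375754*((1774146 - 619263225) + 3147408) = -6375754*(-617489079 + 3147408) = -6375754*(-614341671) = 3916891366244934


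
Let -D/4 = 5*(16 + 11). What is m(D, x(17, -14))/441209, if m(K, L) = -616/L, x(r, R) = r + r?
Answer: -308/7500553 ≈ -4.1064e-5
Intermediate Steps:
x(r, R) = 2*r
D = -540 (D = -20*(16 + 11) = -20*27 = -4*135 = -540)
m(D, x(17, -14))/441209 = -616/(2*17)/441209 = -616/34*(1/441209) = -616*1/34*(1/441209) = -308/17*1/441209 = -308/7500553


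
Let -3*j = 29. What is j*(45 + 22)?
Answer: -1943/3 ≈ -647.67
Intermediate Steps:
j = -29/3 (j = -1/3*29 = -29/3 ≈ -9.6667)
j*(45 + 22) = -29*(45 + 22)/3 = -29/3*67 = -1943/3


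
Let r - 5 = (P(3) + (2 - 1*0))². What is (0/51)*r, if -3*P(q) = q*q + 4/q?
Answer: 0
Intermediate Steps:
P(q) = -4/(3*q) - q²/3 (P(q) = -(q*q + 4/q)/3 = -(q² + 4/q)/3 = -4/(3*q) - q²/3)
r = 574/81 (r = 5 + ((⅓)*(-4 - 1*3³)/3 + (2 - 1*0))² = 5 + ((⅓)*(⅓)*(-4 - 1*27) + (2 + 0))² = 5 + ((⅓)*(⅓)*(-4 - 27) + 2)² = 5 + ((⅓)*(⅓)*(-31) + 2)² = 5 + (-31/9 + 2)² = 5 + (-13/9)² = 5 + 169/81 = 574/81 ≈ 7.0864)
(0/51)*r = (0/51)*(574/81) = ((1/51)*0)*(574/81) = 0*(574/81) = 0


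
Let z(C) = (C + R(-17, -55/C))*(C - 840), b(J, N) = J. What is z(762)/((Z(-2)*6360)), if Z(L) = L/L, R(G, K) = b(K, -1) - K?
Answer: -4953/530 ≈ -9.3453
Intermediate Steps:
R(G, K) = 0 (R(G, K) = K - K = 0)
z(C) = C*(-840 + C) (z(C) = (C + 0)*(C - 840) = C*(-840 + C))
Z(L) = 1
z(762)/((Z(-2)*6360)) = (762*(-840 + 762))/((1*6360)) = (762*(-78))/6360 = -59436*1/6360 = -4953/530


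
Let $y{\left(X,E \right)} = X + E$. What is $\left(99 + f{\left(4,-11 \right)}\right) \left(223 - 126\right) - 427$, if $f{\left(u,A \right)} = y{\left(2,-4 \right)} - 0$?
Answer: $8982$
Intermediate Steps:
$y{\left(X,E \right)} = E + X$
$f{\left(u,A \right)} = -2$ ($f{\left(u,A \right)} = \left(-4 + 2\right) - 0 = -2 + 0 = -2$)
$\left(99 + f{\left(4,-11 \right)}\right) \left(223 - 126\right) - 427 = \left(99 - 2\right) \left(223 - 126\right) - 427 = 97 \cdot 97 - 427 = 9409 - 427 = 8982$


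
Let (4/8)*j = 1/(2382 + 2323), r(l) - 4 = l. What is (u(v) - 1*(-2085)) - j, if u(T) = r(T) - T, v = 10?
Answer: 9828743/4705 ≈ 2089.0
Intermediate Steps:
r(l) = 4 + l
u(T) = 4 (u(T) = (4 + T) - T = 4)
j = 2/4705 (j = 2/(2382 + 2323) = 2/4705 ≈ 0.00042508)
(u(v) - 1*(-2085)) - j = (4 - 1*(-2085)) - 1*2/4705 = (4 + 2085) - 2/4705 = 2089 - 2/4705 = 9828743/4705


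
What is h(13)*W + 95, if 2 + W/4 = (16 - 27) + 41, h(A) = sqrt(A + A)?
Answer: 95 + 112*sqrt(26) ≈ 666.09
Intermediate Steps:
h(A) = sqrt(2)*sqrt(A) (h(A) = sqrt(2*A) = sqrt(2)*sqrt(A))
W = 112 (W = -8 + 4*((16 - 27) + 41) = -8 + 4*(-11 + 41) = -8 + 4*30 = -8 + 120 = 112)
h(13)*W + 95 = (sqrt(2)*sqrt(13))*112 + 95 = sqrt(26)*112 + 95 = 112*sqrt(26) + 95 = 95 + 112*sqrt(26)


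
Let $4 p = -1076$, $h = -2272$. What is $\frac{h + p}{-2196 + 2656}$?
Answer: $- \frac{2541}{460} \approx -5.5239$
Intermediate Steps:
$p = -269$ ($p = \frac{1}{4} \left(-1076\right) = -269$)
$\frac{h + p}{-2196 + 2656} = \frac{-2272 - 269}{-2196 + 2656} = - \frac{2541}{460}$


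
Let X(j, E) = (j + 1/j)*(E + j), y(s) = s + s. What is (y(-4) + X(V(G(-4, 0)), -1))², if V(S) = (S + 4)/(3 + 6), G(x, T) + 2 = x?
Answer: 130321/26244 ≈ 4.9657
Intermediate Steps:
G(x, T) = -2 + x
V(S) = 4/9 + S/9 (V(S) = (4 + S)/9 = (4 + S)*(⅑) = 4/9 + S/9)
y(s) = 2*s
X(j, E) = (E + j)*(j + 1/j)
(y(-4) + X(V(G(-4, 0)), -1))² = (2*(-4) + (1 + (4/9 + (-2 - 4)/9)² - (4/9 + (-2 - 4)/9) - 1/(4/9 + (-2 - 4)/9)))² = (-8 + (1 + (4/9 + (⅑)*(-6))² - (4/9 + (⅑)*(-6)) - 1/(4/9 + (⅑)*(-6))))² = (-8 + (1 + (4/9 - ⅔)² - (4/9 - ⅔) - 1/(4/9 - ⅔)))² = (-8 + (1 + (-2/9)² - 1*(-2/9) - 1/(-2/9)))² = (-8 + (1 + 4/81 + 2/9 - 1*(-9/2)))² = (-8 + (1 + 4/81 + 2/9 + 9/2))² = (-8 + 935/162)² = (-361/162)² = 130321/26244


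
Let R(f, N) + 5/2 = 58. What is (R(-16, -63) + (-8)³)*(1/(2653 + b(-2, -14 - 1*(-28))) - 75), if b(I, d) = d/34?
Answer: 3088754779/90216 ≈ 34237.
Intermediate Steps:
R(f, N) = 111/2 (R(f, N) = -5/2 + 58 = 111/2)
b(I, d) = d/34 (b(I, d) = d*(1/34) = d/34)
(R(-16, -63) + (-8)³)*(1/(2653 + b(-2, -14 - 1*(-28))) - 75) = (111/2 + (-8)³)*(1/(2653 + (-14 - 1*(-28))/34) - 75) = (111/2 - 512)*(1/(2653 + (-14 + 28)/34) - 75) = -913*(1/(2653 + (1/34)*14) - 75)/2 = -913*(1/(2653 + 7/17) - 75)/2 = -913*(1/(45108/17) - 75)/2 = -913*(17/45108 - 75)/2 = -913/2*(-3383083/45108) = 3088754779/90216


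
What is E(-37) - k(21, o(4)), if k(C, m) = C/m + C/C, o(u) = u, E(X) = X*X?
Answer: 5451/4 ≈ 1362.8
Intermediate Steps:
E(X) = X**2
k(C, m) = 1 + C/m (k(C, m) = C/m + 1 = 1 + C/m)
E(-37) - k(21, o(4)) = (-37)**2 - (21 + 4)/4 = 1369 - 25/4 = 5451/4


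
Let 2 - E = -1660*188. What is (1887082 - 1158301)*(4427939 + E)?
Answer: 3454437244401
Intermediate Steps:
E = 312082 (E = 2 - (-1660)*188 = 2 - 1*(-312080) = 2 + 312080 = 312082)
(1887082 - 1158301)*(4427939 + E) = (1887082 - 1158301)*(4427939 + 312082) = 728781*4740021 = 3454437244401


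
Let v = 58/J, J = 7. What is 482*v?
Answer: 27956/7 ≈ 3993.7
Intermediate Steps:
v = 58/7 ≈ 8.2857
482*v = 482*(58/7) = 27956/7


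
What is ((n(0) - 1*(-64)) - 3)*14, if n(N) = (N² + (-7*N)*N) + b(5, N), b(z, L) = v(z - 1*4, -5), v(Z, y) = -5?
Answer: 784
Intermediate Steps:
b(z, L) = -5
n(N) = -5 - 6*N² (n(N) = (N² + (-7*N)*N) - 5 = (N² - 7*N²) - 5 = -6*N² - 5 = -5 - 6*N²)
((n(0) - 1*(-64)) - 3)*14 = (((-5 - 6*0²) - 1*(-64)) - 3)*14 = (((-5 - 6*0) + 64) - 3)*14 = (((-5 + 0) + 64) - 3)*14 = ((-5 + 64) - 3)*14 = (59 - 3)*14 = 56*14 = 784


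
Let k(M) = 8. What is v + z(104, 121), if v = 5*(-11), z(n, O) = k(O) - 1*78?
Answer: -125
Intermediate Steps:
z(n, O) = -70 (z(n, O) = 8 - 1*78 = 8 - 78 = -70)
v = -55
v + z(104, 121) = -55 - 70 = -125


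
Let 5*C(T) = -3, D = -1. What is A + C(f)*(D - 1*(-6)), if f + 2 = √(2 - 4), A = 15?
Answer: 12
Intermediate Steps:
f = -2 + I*√2 (f = -2 + √(2 - 4) = -2 + √(-2) = -2 + I*√2 ≈ -2.0 + 1.4142*I)
C(T) = -⅗ (C(T) = (⅕)*(-3) = -⅗)
A + C(f)*(D - 1*(-6)) = 15 - 3*(-1 - 1*(-6))/5 = 15 - 3*(-1 + 6)/5 = 15 - ⅗*5 = 15 - 3 = 12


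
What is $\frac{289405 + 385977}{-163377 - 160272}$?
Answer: $- \frac{675382}{323649} \approx -2.0868$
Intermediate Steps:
$\frac{289405 + 385977}{-163377 - 160272} = \frac{675382}{-323649} = 675382 \left(- \frac{1}{323649}\right) = - \frac{675382}{323649}$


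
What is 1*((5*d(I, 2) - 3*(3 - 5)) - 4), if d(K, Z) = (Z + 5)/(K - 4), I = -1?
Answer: -5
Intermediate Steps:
d(K, Z) = (5 + Z)/(-4 + K)
1*((5*d(I, 2) - 3*(3 - 5)) - 4) = 1*((5*((5 + 2)/(-4 - 1)) - 3*(3 - 5)) - 4) = 1*((5*(7/(-5)) - 3*(-2)) - 4) = 1*((5*(-1/5*7) + 6) - 4) = 1*((5*(-7/5) + 6) - 4) = 1*((-7 + 6) - 4) = 1*(-1 - 4) = 1*(-5) = -5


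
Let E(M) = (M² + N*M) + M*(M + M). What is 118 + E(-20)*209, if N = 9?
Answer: 213298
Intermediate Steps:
E(M) = 3*M² + 9*M (E(M) = (M² + 9*M) + M*(M + M) = (M² + 9*M) + M*(2*M) = (M² + 9*M) + 2*M² = 3*M² + 9*M)
118 + E(-20)*209 = 118 + (3*(-20)*(3 - 20))*209 = 118 + (3*(-20)*(-17))*209 = 118 + 1020*209 = 118 + 213180 = 213298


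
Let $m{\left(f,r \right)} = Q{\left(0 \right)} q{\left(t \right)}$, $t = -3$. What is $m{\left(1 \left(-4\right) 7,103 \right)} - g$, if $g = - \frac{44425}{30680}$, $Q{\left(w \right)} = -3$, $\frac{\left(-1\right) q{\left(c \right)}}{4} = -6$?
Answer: $- \frac{432907}{6136} \approx -70.552$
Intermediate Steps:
$q{\left(c \right)} = 24$ ($q{\left(c \right)} = \left(-4\right) \left(-6\right) = 24$)
$g = - \frac{8885}{6136}$ ($g = \left(-44425\right) \frac{1}{30680} = - \frac{8885}{6136} \approx -1.448$)
$m{\left(f,r \right)} = -72$ ($m{\left(f,r \right)} = \left(-3\right) 24 = -72$)
$m{\left(1 \left(-4\right) 7,103 \right)} - g = -72 - - \frac{8885}{6136} = -72 + \frac{8885}{6136} = - \frac{432907}{6136}$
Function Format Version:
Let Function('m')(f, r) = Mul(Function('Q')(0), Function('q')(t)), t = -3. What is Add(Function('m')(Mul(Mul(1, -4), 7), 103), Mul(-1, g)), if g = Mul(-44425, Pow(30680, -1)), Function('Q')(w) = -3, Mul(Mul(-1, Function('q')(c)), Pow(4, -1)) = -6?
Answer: Rational(-432907, 6136) ≈ -70.552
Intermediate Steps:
Function('q')(c) = 24 (Function('q')(c) = Mul(-4, -6) = 24)
g = Rational(-8885, 6136) (g = Mul(-44425, Rational(1, 30680)) = Rational(-8885, 6136) ≈ -1.4480)
Function('m')(f, r) = -72 (Function('m')(f, r) = Mul(-3, 24) = -72)
Add(Function('m')(Mul(Mul(1, -4), 7), 103), Mul(-1, g)) = Add(-72, Mul(-1, Rational(-8885, 6136))) = Add(-72, Rational(8885, 6136)) = Rational(-432907, 6136)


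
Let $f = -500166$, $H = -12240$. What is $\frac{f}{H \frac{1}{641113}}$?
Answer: $\frac{17814606931}{680} \approx 2.6198 \cdot 10^{7}$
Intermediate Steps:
$\frac{f}{H \frac{1}{641113}} = - \frac{500166}{\left(-12240\right) \frac{1}{641113}} = - \frac{500166}{- \frac{12240}{641113}} = \left(-500166\right) \left(- \frac{641113}{12240}\right) = \frac{17814606931}{680}$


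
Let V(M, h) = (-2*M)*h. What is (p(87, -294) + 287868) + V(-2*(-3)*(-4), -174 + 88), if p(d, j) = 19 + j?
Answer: 283465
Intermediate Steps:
V(M, h) = -2*M*h
(p(87, -294) + 287868) + V(-2*(-3)*(-4), -174 + 88) = ((19 - 294) + 287868) - 2*-2*(-3)*(-4)*(-174 + 88) = (-275 + 287868) - 2*6*(-4)*(-86) = 287593 - 2*(-24)*(-86) = 287593 - 4128 = 283465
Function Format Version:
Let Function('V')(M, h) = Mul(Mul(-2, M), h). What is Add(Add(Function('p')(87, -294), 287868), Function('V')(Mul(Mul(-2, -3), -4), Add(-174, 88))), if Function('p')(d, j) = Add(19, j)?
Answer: 283465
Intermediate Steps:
Function('V')(M, h) = Mul(-2, M, h)
Add(Add(Function('p')(87, -294), 287868), Function('V')(Mul(Mul(-2, -3), -4), Add(-174, 88))) = Add(Add(Add(19, -294), 287868), Mul(-2, Mul(Mul(-2, -3), -4), Add(-174, 88))) = Add(Add(-275, 287868), Mul(-2, Mul(6, -4), -86)) = Add(287593, Mul(-2, -24, -86)) = Add(287593, -4128) = 283465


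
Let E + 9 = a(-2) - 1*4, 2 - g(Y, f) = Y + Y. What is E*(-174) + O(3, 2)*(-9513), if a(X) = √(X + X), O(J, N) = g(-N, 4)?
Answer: -54816 - 348*I ≈ -54816.0 - 348.0*I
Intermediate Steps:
g(Y, f) = 2 - 2*Y (g(Y, f) = 2 - (Y + Y) = 2 - 2*Y)
O(J, N) = 2 + 2*N (O(J, N) = 2 - (-2)*N = 2 + 2*N)
a(X) = √2*√X (a(X) = √(2*X) = √2*√X)
E = -13 + 2*I (E = -9 + (√2*√(-2) - 1*4) = -9 + (√2*(I*√2) - 4) = -9 + (2*I - 4) = -9 + (-4 + 2*I) = -13 + 2*I ≈ -13.0 + 2.0*I)
E*(-174) + O(3, 2)*(-9513) = (-13 + 2*I)*(-174) + (2 + 2*2)*(-9513) = (2262 - 348*I) + (2 + 4)*(-9513) = (2262 - 348*I) + 6*(-9513) = (2262 - 348*I) - 57078 = -54816 - 348*I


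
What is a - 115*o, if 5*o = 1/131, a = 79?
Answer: 10326/131 ≈ 78.824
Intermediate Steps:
o = 1/655 (o = (1/5)/131 = (1/5)*(1/131) = 1/655 ≈ 0.0015267)
a - 115*o = 79 - 115*1/655 = 79 - 23/131 = 10326/131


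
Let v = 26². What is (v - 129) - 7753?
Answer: -7206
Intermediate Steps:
v = 676
(v - 129) - 7753 = (676 - 129) - 7753 = 547 - 7753 = -7206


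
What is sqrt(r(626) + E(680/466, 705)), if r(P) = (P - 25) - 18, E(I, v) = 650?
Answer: 3*sqrt(137) ≈ 35.114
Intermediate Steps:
r(P) = -43 + P (r(P) = (-25 + P) - 18 = -43 + P)
sqrt(r(626) + E(680/466, 705)) = sqrt((-43 + 626) + 650) = sqrt(583 + 650) = sqrt(1233) = 3*sqrt(137)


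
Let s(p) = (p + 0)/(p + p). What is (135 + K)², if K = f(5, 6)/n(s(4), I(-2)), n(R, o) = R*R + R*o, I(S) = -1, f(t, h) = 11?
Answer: 8281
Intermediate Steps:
s(p) = ½ (s(p) = p/((2*p)) = p*(1/(2*p)) = ½)
n(R, o) = R² + R*o
K = -44 (K = 11/(((½ - 1)/2)) = 11/(((½)*(-½))) = 11/(-¼) = 11*(-4) = -44)
(135 + K)² = (135 - 44)² = 91² = 8281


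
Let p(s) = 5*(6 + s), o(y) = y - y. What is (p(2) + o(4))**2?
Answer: 1600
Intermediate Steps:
o(y) = 0
p(s) = 30 + 5*s
(p(2) + o(4))**2 = ((30 + 5*2) + 0)**2 = ((30 + 10) + 0)**2 = (40 + 0)**2 = 40**2 = 1600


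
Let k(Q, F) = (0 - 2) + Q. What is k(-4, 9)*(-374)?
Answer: 2244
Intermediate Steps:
k(Q, F) = -2 + Q
k(-4, 9)*(-374) = (-2 - 4)*(-374) = -6*(-374) = 2244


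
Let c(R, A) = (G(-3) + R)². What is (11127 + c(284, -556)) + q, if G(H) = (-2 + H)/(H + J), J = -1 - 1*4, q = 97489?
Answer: 12136153/64 ≈ 1.8963e+5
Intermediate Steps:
J = -5 (J = -1 - 4 = -5)
G(H) = (-2 + H)/(-5 + H) (G(H) = (-2 + H)/(H - 5) = (-2 + H)/(-5 + H))
c(R, A) = (5/8 + R)² (c(R, A) = ((-2 - 3)/(-5 - 3) + R)² = (-5/(-8) + R)² = (-⅛*(-5) + R)² = (5/8 + R)²)
(11127 + c(284, -556)) + q = (11127 + (5 + 8*284)²/64) + 97489 = (11127 + (5 + 2272)²/64) + 97489 = (11127 + (1/64)*2277²) + 97489 = (11127 + (1/64)*5184729) + 97489 = (11127 + 5184729/64) + 97489 = 5896857/64 + 97489 = 12136153/64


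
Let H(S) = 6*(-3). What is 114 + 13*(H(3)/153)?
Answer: 1912/17 ≈ 112.47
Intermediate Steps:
H(S) = -18
114 + 13*(H(3)/153) = 114 + 13*(-18/153) = 114 + 13*(-18*1/153) = 114 + 13*(-2/17) = 114 - 26/17 = 1912/17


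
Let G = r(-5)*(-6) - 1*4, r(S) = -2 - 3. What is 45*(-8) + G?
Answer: -334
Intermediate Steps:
r(S) = -5
G = 26 (G = -5*(-6) - 1*4 = 30 - 4 = 26)
45*(-8) + G = 45*(-8) + 26 = -360 + 26 = -334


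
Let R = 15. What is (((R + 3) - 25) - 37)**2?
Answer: 1936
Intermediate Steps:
(((R + 3) - 25) - 37)**2 = (((15 + 3) - 25) - 37)**2 = ((18 - 25) - 37)**2 = (-7 - 37)**2 = (-44)**2 = 1936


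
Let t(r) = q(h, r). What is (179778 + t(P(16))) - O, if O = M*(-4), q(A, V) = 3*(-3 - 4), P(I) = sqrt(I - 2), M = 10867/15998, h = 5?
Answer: 1437897977/7999 ≈ 1.7976e+5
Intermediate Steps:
M = 10867/15998 (M = 10867*(1/15998) = 10867/15998 ≈ 0.67927)
P(I) = sqrt(-2 + I)
q(A, V) = -21 (q(A, V) = 3*(-7) = -21)
t(r) = -21
O = -21734/7999 (O = (10867/15998)*(-4) = -21734/7999 ≈ -2.7171)
(179778 + t(P(16))) - O = (179778 - 21) - 1*(-21734/7999) = 179757 + 21734/7999 = 1437897977/7999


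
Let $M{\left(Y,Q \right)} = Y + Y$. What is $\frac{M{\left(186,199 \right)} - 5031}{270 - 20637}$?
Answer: $\frac{1553}{6789} \approx 0.22875$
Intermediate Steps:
$M{\left(Y,Q \right)} = 2 Y$
$\frac{M{\left(186,199 \right)} - 5031}{270 - 20637} = \frac{2 \cdot 186 - 5031}{270 - 20637} = \frac{372 - 5031}{-20367} = \left(-4659\right) \left(- \frac{1}{20367}\right) = \frac{1553}{6789}$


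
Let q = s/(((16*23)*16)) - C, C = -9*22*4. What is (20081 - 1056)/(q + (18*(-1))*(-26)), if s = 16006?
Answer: 56009600/3717443 ≈ 15.067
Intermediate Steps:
C = -792 (C = -198*4 = -792)
q = 2339651/2944 (q = 16006/(((16*23)*16)) - 1*(-792) = 16006/((368*16)) + 792 = 16006/5888 + 792 = 16006*(1/5888) + 792 = 8003/2944 + 792 = 2339651/2944 ≈ 794.72)
(20081 - 1056)/(q + (18*(-1))*(-26)) = (20081 - 1056)/(2339651/2944 + (18*(-1))*(-26)) = 19025/(2339651/2944 - 18*(-26)) = 19025/(2339651/2944 + 468) = 19025/(3717443/2944) = 19025*(2944/3717443) = 56009600/3717443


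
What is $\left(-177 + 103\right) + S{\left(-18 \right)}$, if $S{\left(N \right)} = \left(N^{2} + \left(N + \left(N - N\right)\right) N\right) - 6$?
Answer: $568$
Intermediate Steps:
$S{\left(N \right)} = -6 + 2 N^{2}$ ($S{\left(N \right)} = \left(N^{2} + \left(N + 0\right) N\right) - 6 = \left(N^{2} + N N\right) - 6 = \left(N^{2} + N^{2}\right) - 6 = 2 N^{2} - 6 = -6 + 2 N^{2}$)
$\left(-177 + 103\right) + S{\left(-18 \right)} = \left(-177 + 103\right) - \left(6 - 2 \left(-18\right)^{2}\right) = -74 + \left(-6 + 2 \cdot 324\right) = -74 + \left(-6 + 648\right) = -74 + 642 = 568$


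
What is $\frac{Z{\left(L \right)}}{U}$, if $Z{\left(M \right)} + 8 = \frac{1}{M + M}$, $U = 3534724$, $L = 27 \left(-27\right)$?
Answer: $- \frac{11665}{5153627592} \approx -2.2635 \cdot 10^{-6}$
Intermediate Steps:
$L = -729$
$Z{\left(M \right)} = -8 + \frac{1}{2 M}$ ($Z{\left(M \right)} = -8 + \frac{1}{M + M} = -8 + \frac{1}{2 M}$)
$\frac{Z{\left(L \right)}}{U} = \frac{-8 + \frac{1}{2 \left(-729\right)}}{3534724} = \left(-8 + \frac{1}{2} \left(- \frac{1}{729}\right)\right) \frac{1}{3534724} = \left(-8 - \frac{1}{1458}\right) \frac{1}{3534724} = \left(- \frac{11665}{1458}\right) \frac{1}{3534724} = - \frac{11665}{5153627592}$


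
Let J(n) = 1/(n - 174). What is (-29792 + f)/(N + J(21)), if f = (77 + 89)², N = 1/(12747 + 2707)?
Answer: 406687464/1177 ≈ 3.4553e+5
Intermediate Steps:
J(n) = 1/(-174 + n)
N = 1/15454 ≈ 6.4708e-5
f = 27556 (f = 166² = 27556)
(-29792 + f)/(N + J(21)) = (-29792 + 27556)/(1/15454 + 1/(-174 + 21)) = -2236/(1/15454 + 1/(-153)) = -2236/(1/15454 - 1/153) = -2236/(-15301/2364462) = -2236*(-2364462/15301) = 406687464/1177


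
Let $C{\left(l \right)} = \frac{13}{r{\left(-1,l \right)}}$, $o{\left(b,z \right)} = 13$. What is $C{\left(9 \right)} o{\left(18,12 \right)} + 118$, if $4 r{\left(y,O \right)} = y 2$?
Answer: $-220$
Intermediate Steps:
$r{\left(y,O \right)} = \frac{y}{2}$ ($r{\left(y,O \right)} = \frac{y 2}{4} = \frac{2 y}{4} = \frac{y}{2}$)
$C{\left(l \right)} = -26$ ($C{\left(l \right)} = \frac{13}{\frac{1}{2} \left(-1\right)} = \frac{13}{- \frac{1}{2}} = 13 \left(-2\right) = -26$)
$C{\left(9 \right)} o{\left(18,12 \right)} + 118 = \left(-26\right) 13 + 118 = -338 + 118 = -220$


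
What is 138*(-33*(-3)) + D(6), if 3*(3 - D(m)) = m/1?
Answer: 13663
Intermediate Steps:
D(m) = 3 - m/3 (D(m) = 3 - m/(3*1) = 3 - m/3)
138*(-33*(-3)) + D(6) = 138*(-33*(-3)) + (3 - ⅓*6) = 138*99 + (3 - 2) = 13662 + 1 = 13663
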